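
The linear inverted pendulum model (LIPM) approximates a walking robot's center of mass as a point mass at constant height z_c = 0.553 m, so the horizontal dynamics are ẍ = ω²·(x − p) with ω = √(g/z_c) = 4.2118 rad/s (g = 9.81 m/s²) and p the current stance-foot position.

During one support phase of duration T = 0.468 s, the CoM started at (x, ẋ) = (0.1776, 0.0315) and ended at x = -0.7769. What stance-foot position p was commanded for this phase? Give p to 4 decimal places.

p = 0.5465

ωT = 4.2118·0.468 = 1.971122; cosh(ωT) = 3.659015, sinh(ωT) = 3.519714
x(T) = p + (x₀−p)·cosh(ωT) + (ẋ₀/ω)·sinh(ωT) ⇒ p·(1 − cosh) = x(T) − x₀·cosh − (ẋ₀/ω)·sinh
numerator   = -0.7769 − (0.1776)·3.659015 − (0.0315/4.2118)·3.519714 = -1.453065
denominator = 1 − 3.659015 = -2.659015
p = -1.453065 / -2.659015 = 0.5465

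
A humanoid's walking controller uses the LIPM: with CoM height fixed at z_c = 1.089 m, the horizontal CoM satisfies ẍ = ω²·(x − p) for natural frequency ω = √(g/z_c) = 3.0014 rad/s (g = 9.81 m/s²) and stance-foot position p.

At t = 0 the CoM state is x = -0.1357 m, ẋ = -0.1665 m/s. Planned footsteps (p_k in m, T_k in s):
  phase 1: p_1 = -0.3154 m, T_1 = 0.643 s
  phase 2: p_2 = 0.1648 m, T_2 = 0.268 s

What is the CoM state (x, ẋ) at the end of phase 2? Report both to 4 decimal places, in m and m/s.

phase 1: p=-0.3154, T=0.643, ωT=1.929900, cosh=3.516993, sinh=3.371830; start (x,ẋ)=(-0.135700, -0.166500) → end (x,ẋ)=(0.129554, 1.233023)
phase 2: p=0.1648, T=0.268, ωT=0.804375, cosh=1.341333, sinh=0.893966; start (x,ẋ)=(0.129554, 1.233023) → end (x,ẋ)=(0.484779, 1.559325)

x = 0.4848, ẋ = 1.5593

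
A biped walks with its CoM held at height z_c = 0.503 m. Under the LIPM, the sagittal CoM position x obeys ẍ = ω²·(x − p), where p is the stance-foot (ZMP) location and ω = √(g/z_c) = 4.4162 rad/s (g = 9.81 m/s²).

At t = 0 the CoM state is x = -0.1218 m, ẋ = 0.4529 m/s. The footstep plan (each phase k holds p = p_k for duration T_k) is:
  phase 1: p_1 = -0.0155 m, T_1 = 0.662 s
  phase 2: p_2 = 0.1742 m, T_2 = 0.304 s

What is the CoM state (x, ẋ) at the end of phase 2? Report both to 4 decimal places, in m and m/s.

phase 1: p=-0.0155, T=0.662, ωT=2.923524, cosh=9.330247, sinh=9.276503; start (x,ẋ)=(-0.121800, 0.452900) → end (x,ẋ)=(-0.055961, -0.129112)
phase 2: p=0.1742, T=0.304, ωT=1.342525, cosh=2.044942, sinh=1.783756; start (x,ẋ)=(-0.055961, -0.129112) → end (x,ẋ)=(-0.348615, -2.077099)

x = -0.3486, ẋ = -2.0771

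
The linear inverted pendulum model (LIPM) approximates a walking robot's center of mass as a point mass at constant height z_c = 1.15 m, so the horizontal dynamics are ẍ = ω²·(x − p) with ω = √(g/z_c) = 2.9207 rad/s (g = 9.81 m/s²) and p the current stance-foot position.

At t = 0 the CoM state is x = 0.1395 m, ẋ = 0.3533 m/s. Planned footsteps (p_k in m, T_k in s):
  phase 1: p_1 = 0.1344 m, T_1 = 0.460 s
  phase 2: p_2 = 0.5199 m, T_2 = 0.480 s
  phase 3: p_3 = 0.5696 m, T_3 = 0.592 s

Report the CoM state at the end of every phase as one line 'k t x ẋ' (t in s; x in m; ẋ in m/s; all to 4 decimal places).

phase 1: p=0.1344, T=0.460, ωT=1.343522, cosh=2.046721, sinh=1.785796; start (x,ẋ)=(0.139500, 0.353300) → end (x,ẋ)=(0.360856, 0.749707)
phase 2: p=0.5199, T=0.480, ωT=1.401936, cosh=2.154589, sinh=1.908469; start (x,ẋ)=(0.360856, 0.749707) → end (x,ẋ)=(0.667105, 0.728787)
phase 3: p=0.5696, T=0.592, ωT=1.729054, cosh=2.906387, sinh=2.728935; start (x,ẋ)=(0.667105, 0.728787) → end (x,ẋ)=(1.533924, 2.895291)

1 0.4600 0.3609 0.7497
2 0.9400 0.6671 0.7288
3 1.5320 1.5339 2.8953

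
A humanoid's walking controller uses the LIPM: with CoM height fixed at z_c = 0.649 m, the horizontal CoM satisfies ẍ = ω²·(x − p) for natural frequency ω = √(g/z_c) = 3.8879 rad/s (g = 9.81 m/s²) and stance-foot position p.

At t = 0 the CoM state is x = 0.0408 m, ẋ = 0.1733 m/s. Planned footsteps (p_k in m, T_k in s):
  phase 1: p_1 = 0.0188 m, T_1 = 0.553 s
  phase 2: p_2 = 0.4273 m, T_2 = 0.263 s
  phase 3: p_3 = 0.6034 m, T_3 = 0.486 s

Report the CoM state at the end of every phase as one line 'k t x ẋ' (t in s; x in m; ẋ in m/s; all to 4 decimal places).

1 0.5530 0.3033 1.1161
2 0.8160 0.5800 1.1686
3 1.3020 1.4958 3.6600

phase 1: p=0.0188, T=0.553, ωT=2.150009, cosh=4.350708, sinh=4.234225; start (x,ẋ)=(0.040800, 0.173300) → end (x,ẋ)=(0.303253, 1.116147)
phase 2: p=0.4273, T=0.263, ωT=1.022518, cosh=1.569937, sinh=1.210249; start (x,ẋ)=(0.303253, 1.116147) → end (x,ẋ)=(0.579995, 1.168598)
phase 3: p=0.6034, T=0.486, ωT=1.889519, cosh=3.383666, sinh=3.232522; start (x,ẋ)=(0.579995, 1.168598) → end (x,ẋ)=(1.495812, 3.659991)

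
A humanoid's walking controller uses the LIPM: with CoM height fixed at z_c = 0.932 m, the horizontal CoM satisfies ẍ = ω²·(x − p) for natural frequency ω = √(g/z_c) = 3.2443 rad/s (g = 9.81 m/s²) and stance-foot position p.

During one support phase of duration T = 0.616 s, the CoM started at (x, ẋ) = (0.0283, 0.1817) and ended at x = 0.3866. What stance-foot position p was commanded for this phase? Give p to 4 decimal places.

p = -0.0281

ωT = 3.2443·0.616 = 1.998489; cosh(ωT) = 3.756719, sinh(ωT) = 3.621179
x(T) = p + (x₀−p)·cosh(ωT) + (ẋ₀/ω)·sinh(ωT) ⇒ p·(1 − cosh) = x(T) − x₀·cosh − (ẋ₀/ω)·sinh
numerator   = 0.3866 − (0.0283)·3.756719 − (0.1817/3.2443)·3.621179 = 0.077477
denominator = 1 − 3.756719 = -2.756719
p = 0.077477 / -2.756719 = -0.0281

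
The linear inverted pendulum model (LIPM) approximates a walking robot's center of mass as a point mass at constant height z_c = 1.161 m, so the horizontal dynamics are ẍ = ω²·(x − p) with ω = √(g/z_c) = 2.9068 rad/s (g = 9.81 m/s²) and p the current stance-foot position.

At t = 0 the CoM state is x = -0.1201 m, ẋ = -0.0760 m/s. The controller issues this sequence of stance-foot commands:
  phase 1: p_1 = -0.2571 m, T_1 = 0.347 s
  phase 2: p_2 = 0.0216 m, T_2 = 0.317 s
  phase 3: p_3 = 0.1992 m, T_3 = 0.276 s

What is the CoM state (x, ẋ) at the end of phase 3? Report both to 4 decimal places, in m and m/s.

x = 0.0125, ẋ = -0.1975

phase 1: p=-0.2571, T=0.347, ωT=1.008660, cosh=1.553315, sinh=1.188608; start (x,ẋ)=(-0.120100, -0.076000) → end (x,ẋ)=(-0.075373, 0.355289)
phase 2: p=0.0216, T=0.317, ωT=0.921456, cosh=1.455442, sinh=1.057503; start (x,ẋ)=(-0.075373, 0.355289) → end (x,ẋ)=(0.009717, 0.219014)
phase 3: p=0.1992, T=0.276, ωT=0.802277, cosh=1.339460, sinh=0.891153; start (x,ẋ)=(0.009717, 0.219014) → end (x,ẋ)=(0.012540, -0.197476)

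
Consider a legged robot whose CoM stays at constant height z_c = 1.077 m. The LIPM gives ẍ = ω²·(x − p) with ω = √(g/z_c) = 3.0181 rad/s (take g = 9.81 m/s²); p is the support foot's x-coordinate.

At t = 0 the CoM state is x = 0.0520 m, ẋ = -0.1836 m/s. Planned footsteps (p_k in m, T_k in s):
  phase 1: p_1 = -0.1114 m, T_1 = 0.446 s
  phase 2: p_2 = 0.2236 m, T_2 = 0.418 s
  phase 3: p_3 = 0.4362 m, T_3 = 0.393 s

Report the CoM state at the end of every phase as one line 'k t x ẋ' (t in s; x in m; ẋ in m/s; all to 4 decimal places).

phase 1: p=-0.1114, T=0.446, ωT=1.346073, cosh=2.051283, sinh=1.791023; start (x,ẋ)=(0.052000, -0.183600) → end (x,ẋ)=(0.114826, 0.506641)
phase 2: p=0.2236, T=0.418, ωT=1.261566, cosh=1.907078, sinh=1.623868; start (x,ẋ)=(0.114826, 0.506641) → end (x,ẋ)=(0.288755, 0.433105)
phase 3: p=0.4362, T=0.393, ωT=1.186113, cosh=1.789868, sinh=1.484462; start (x,ẋ)=(0.288755, 0.433105) → end (x,ẋ)=(0.385316, 0.114608)

1 0.4460 0.1148 0.5066
2 0.8640 0.2888 0.4331
3 1.2570 0.3853 0.1146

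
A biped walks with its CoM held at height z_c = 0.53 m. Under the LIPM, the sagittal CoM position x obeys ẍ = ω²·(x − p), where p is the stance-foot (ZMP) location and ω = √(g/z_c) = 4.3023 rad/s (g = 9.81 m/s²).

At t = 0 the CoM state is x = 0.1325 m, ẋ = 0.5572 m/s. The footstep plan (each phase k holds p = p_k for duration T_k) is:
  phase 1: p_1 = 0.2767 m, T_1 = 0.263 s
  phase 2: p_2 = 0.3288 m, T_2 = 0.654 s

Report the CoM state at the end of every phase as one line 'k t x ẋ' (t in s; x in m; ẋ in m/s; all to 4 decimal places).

phase 1: p=0.2767, T=0.263, ωT=1.131505, cosh=1.711433, sinh=1.388886; start (x,ẋ)=(0.132500, 0.557200) → end (x,ẋ)=(0.209789, 0.091957)
phase 2: p=0.3288, T=0.654, ωT=2.813704, cosh=8.365771, sinh=8.305788; start (x,ẋ)=(0.209789, 0.091957) → end (x,ẋ)=(-0.489292, -3.483448)

1 0.2630 0.2098 0.0920
2 0.9170 -0.4893 -3.4834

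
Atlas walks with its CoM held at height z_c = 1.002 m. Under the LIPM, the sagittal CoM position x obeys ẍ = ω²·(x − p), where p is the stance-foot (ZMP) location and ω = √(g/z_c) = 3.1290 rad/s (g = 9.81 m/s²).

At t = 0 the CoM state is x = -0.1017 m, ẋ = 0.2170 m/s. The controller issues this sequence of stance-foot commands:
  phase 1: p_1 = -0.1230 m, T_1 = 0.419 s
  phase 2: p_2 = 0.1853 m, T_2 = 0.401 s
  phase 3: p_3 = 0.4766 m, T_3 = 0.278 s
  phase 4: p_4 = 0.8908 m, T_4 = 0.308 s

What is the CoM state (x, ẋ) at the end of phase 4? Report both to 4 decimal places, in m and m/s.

phase 1: p=-0.1230, T=0.419, ωT=1.311051, cosh=1.989804, sinh=1.720267; start (x,ẋ)=(-0.101700, 0.217000) → end (x,ẋ)=(0.038685, 0.546439)
phase 2: p=0.1853, T=0.401, ωT=1.254729, cosh=1.896020, sinh=1.610867; start (x,ẋ)=(0.038685, 0.546439) → end (x,ẋ)=(0.188633, 0.297064)
phase 3: p=0.4766, T=0.278, ωT=0.869862, cosh=1.402795, sinh=0.983786; start (x,ẋ)=(0.188633, 0.297064) → end (x,ẋ)=(0.166041, -0.469720)
phase 4: p=0.8908, T=0.308, ωT=0.963732, cosh=1.501464, sinh=1.119997; start (x,ẋ)=(0.166041, -0.469720) → end (x,ẋ)=(-0.365532, -3.245167)

x = -0.3655, ẋ = -3.2452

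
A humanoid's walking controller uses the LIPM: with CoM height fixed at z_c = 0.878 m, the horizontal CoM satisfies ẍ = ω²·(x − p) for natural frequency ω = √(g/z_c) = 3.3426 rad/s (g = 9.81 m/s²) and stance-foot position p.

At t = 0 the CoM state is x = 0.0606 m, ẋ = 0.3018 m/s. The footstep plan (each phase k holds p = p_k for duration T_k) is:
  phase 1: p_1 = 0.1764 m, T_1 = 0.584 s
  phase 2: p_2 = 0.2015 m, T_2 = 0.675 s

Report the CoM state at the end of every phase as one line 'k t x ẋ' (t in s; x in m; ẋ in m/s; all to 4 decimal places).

1 0.5840 0.0719 -0.2514
2 1.2590 -0.7789 -3.2581

phase 1: p=0.1764, T=0.584, ωT=1.952078, cosh=3.592645, sinh=3.450666; start (x,ẋ)=(0.060600, 0.301800) → end (x,ẋ)=(0.071929, -0.251400)
phase 2: p=0.2015, T=0.675, ωT=2.256255, cosh=4.826005, sinh=4.721263; start (x,ẋ)=(0.071929, -0.251400) → end (x,ẋ)=(-0.778901, -3.258056)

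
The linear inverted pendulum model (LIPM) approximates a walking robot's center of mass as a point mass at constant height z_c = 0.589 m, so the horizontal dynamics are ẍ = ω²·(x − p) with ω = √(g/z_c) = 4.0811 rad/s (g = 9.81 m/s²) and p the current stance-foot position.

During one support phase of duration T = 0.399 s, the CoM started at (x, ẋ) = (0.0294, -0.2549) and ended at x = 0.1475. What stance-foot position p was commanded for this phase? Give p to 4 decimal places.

p = -0.1353

ωT = 4.0811·0.399 = 1.628359; cosh(ωT) = 2.645878, sinh(ωT) = 2.449627
x(T) = p + (x₀−p)·cosh(ωT) + (ẋ₀/ω)·sinh(ωT) ⇒ p·(1 − cosh) = x(T) − x₀·cosh − (ẋ₀/ω)·sinh
numerator   = 0.1475 − (0.0294)·2.645878 − (-0.2549/4.0811)·2.449627 = 0.222712
denominator = 1 − 2.645878 = -1.645878
p = 0.222712 / -1.645878 = -0.1353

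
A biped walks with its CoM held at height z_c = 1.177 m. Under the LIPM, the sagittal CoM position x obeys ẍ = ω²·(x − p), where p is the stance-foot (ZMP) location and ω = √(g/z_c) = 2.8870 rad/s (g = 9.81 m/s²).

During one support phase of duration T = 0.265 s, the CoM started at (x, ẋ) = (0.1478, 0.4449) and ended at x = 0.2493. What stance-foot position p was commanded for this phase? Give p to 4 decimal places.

p = 0.2397

ωT = 2.8870·0.265 = 0.765055; cosh(ωT) = 1.307210, sinh(ωT) = 0.841902
x(T) = p + (x₀−p)·cosh(ωT) + (ẋ₀/ω)·sinh(ωT) ⇒ p·(1 − cosh) = x(T) − x₀·cosh − (ẋ₀/ω)·sinh
numerator   = 0.2493 − (0.1478)·1.307210 − (0.4449/2.8870)·0.841902 = -0.073647
denominator = 1 − 1.307210 = -0.307210
p = -0.073647 / -0.307210 = 0.2397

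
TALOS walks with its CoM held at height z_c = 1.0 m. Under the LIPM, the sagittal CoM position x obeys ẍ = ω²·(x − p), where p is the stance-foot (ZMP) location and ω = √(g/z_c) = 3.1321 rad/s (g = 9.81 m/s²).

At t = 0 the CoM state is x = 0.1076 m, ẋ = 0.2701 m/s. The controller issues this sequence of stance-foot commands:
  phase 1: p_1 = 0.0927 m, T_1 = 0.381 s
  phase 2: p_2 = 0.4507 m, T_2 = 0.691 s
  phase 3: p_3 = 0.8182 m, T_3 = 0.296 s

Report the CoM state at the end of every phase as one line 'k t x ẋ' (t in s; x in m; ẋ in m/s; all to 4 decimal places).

1 0.3810 0.2487 0.5562
2 1.0720 0.3224 -0.2652
3 1.3680 0.0035 -2.0423

phase 1: p=0.0927, T=0.381, ωT=1.193330, cosh=1.800628, sinh=1.497418; start (x,ẋ)=(0.107600, 0.270100) → end (x,ẋ)=(0.248661, 0.556232)
phase 2: p=0.4507, T=0.691, ωT=2.164281, cosh=4.411586, sinh=4.296753; start (x,ẋ)=(0.248661, 0.556232) → end (x,ẋ)=(0.322450, -0.265153)
phase 3: p=0.8182, T=0.296, ωT=0.927102, cosh=1.461436, sinh=1.065737; start (x,ẋ)=(0.322450, -0.265153) → end (x,ẋ)=(0.003471, -2.042316)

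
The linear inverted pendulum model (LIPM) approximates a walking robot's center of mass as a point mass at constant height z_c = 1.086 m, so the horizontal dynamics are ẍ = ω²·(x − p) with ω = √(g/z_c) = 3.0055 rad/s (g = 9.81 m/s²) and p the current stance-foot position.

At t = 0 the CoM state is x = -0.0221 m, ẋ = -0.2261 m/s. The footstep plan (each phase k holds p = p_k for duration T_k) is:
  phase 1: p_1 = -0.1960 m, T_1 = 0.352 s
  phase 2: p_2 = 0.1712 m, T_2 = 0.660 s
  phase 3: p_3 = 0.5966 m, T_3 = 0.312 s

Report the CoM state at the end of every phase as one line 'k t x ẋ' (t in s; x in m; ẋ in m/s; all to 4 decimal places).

phase 1: p=-0.1960, T=0.352, ωT=1.057936, cosh=1.613796, sinh=1.266624; start (x,ẋ)=(-0.022100, -0.226100) → end (x,ẋ)=(-0.010647, 0.297130)
phase 2: p=0.1712, T=0.660, ωT=1.983630, cosh=3.703325, sinh=3.565756; start (x,ẋ)=(-0.010647, 0.297130) → end (x,ẋ)=(-0.149722, -0.848469)
phase 3: p=0.5966, T=0.312, ωT=0.937716, cosh=1.472831, sinh=1.081310; start (x,ẋ)=(-0.149722, -0.848469) → end (x,ẋ)=(-0.807866, -3.675107)

1 0.3520 -0.0106 0.2971
2 1.0120 -0.1497 -0.8485
3 1.3240 -0.8079 -3.6751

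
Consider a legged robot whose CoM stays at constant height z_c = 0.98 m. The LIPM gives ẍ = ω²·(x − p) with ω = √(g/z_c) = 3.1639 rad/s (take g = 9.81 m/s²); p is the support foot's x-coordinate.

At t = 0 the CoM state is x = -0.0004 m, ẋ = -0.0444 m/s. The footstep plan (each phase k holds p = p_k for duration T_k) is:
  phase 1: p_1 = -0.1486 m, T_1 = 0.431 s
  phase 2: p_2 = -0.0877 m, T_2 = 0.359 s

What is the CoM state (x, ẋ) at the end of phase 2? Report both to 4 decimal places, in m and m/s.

x = 0.6312, ẋ = 2.2942

phase 1: p=-0.1486, T=0.431, ωT=1.363641, cosh=2.083066, sinh=1.827338; start (x,ẋ)=(-0.000400, -0.044400) → end (x,ẋ)=(0.134467, 0.764333)
phase 2: p=-0.0877, T=0.359, ωT=1.135840, cosh=1.717470, sinh=1.396318; start (x,ẋ)=(0.134467, 0.764333) → end (x,ẋ)=(0.631186, 2.294209)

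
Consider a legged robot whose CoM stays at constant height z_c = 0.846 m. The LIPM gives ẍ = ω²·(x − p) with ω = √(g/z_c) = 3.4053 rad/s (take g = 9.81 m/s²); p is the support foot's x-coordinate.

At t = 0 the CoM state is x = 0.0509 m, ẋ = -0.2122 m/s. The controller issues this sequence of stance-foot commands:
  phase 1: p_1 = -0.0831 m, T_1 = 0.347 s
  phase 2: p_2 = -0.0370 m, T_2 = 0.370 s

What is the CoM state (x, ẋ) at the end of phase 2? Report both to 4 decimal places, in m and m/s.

phase 1: p=-0.0831, T=0.347, ωT=1.181639, cosh=1.783244, sinh=1.476469; start (x,ẋ)=(0.050900, -0.212200) → end (x,ẋ)=(0.063849, 0.295323)
phase 2: p=-0.0370, T=0.370, ωT=1.259961, cosh=1.904475, sinh=1.620809; start (x,ẋ)=(0.063849, 0.295323) → end (x,ẋ)=(0.295629, 1.119057)

x = 0.2956, ẋ = 1.1191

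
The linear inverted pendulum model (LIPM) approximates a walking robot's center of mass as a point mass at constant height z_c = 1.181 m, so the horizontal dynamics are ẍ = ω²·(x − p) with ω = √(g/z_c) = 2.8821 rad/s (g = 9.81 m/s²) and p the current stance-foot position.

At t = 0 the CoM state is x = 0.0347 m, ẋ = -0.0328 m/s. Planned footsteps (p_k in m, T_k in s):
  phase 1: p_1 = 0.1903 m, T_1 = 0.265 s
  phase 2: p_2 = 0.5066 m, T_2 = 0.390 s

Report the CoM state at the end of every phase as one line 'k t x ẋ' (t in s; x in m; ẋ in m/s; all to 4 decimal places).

1 0.2650 -0.0225 -0.4196
2 0.6550 -0.5938 -2.8123

phase 1: p=0.1903, T=0.265, ωT=0.763757, cosh=1.306118, sinh=0.840205; start (x,ẋ)=(0.034700, -0.032800) → end (x,ẋ)=(-0.022494, -0.419635)
phase 2: p=0.5066, T=0.390, ωT=1.124019, cosh=1.701084, sinh=1.376113; start (x,ẋ)=(-0.022494, -0.419635) → end (x,ẋ)=(-0.593796, -2.812271)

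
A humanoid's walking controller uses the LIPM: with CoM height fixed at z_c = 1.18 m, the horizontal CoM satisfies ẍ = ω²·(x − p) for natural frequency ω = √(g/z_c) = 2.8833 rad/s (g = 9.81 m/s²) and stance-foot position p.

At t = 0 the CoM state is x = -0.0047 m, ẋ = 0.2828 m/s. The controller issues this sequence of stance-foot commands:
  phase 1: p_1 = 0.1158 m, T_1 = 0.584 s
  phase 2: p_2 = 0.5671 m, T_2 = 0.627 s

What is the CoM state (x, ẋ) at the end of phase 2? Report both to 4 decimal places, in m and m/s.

x = -1.2172, ẋ = -4.9120

phase 1: p=0.1158, T=0.584, ωT=1.683847, cosh=2.785948, sinh=2.600290; start (x,ẋ)=(-0.004700, 0.282800) → end (x,ẋ)=(0.035135, -0.115572)
phase 2: p=0.5671, T=0.627, ωT=1.807829, cosh=3.130603, sinh=2.966593; start (x,ẋ)=(0.035135, -0.115572) → end (x,ẋ)=(-1.217182, -4.912016)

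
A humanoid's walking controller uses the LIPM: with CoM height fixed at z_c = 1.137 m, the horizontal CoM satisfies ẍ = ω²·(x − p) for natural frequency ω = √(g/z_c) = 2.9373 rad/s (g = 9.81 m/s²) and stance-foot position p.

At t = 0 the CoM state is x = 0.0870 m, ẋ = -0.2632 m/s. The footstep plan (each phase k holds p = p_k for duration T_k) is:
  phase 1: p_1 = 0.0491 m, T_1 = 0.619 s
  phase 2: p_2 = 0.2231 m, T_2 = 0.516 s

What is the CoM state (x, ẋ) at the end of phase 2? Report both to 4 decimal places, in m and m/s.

x = -0.9149, ẋ = -3.2436

phase 1: p=0.0491, T=0.619, ωT=1.818189, cosh=3.161504, sinh=2.999185; start (x,ẋ)=(0.087000, -0.263200) → end (x,ẋ)=(-0.099824, -0.498228)
phase 2: p=0.2231, T=0.516, ωT=1.515647, cosh=2.386015, sinh=2.166349; start (x,ẋ)=(-0.099824, -0.498228) → end (x,ẋ)=(-0.914861, -3.243616)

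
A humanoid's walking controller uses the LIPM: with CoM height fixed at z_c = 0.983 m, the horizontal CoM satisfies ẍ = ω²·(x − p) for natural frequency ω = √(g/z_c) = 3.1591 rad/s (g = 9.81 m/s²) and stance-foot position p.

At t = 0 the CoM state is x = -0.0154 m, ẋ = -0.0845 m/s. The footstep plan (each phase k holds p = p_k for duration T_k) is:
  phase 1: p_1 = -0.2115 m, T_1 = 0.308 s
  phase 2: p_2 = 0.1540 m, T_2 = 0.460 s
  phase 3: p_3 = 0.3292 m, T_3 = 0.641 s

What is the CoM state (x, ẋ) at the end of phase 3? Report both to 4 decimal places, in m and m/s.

x = 0.9875, ẋ = 2.1802

phase 1: p=-0.2115, T=0.308, ωT=0.973003, cosh=1.511912, sinh=1.133966; start (x,ẋ)=(-0.015400, -0.084500) → end (x,ẋ)=(0.054654, 0.574735)
phase 2: p=0.1540, T=0.460, ωT=1.453186, cosh=2.255271, sinh=2.021447; start (x,ẋ)=(0.054654, 0.574735) → end (x,ẋ)=(0.297710, 0.661767)
phase 3: p=0.3292, T=0.641, ωT=2.024983, cosh=3.853989, sinh=3.721993; start (x,ẋ)=(0.297710, 0.661767) → end (x,ẋ)=(0.987521, 2.180183)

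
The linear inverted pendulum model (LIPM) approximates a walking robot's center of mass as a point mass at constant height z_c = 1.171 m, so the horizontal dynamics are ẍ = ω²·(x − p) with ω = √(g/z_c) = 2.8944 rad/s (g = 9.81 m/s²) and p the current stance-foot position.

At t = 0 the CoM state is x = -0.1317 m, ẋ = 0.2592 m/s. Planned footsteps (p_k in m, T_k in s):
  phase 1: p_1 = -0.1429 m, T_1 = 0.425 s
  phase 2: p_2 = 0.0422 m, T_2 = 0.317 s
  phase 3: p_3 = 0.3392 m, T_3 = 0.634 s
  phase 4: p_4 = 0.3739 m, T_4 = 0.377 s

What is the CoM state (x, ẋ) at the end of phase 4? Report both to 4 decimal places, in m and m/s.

x = 1.2632, ẋ = 2.6668

phase 1: p=-0.1429, T=0.425, ωT=1.230120, cosh=1.856949, sinh=1.564691; start (x,ẋ)=(-0.131700, 0.259200) → end (x,ẋ)=(0.018019, 0.532044)
phase 2: p=0.0422, T=0.317, ωT=0.917525, cosh=1.451297, sinh=1.051790; start (x,ẋ)=(0.018019, 0.532044) → end (x,ẋ)=(0.200445, 0.698541)
phase 3: p=0.3392, T=0.634, ωT=1.835050, cosh=3.212525, sinh=3.052920; start (x,ẋ)=(0.200445, 0.698541) → end (x,ẋ)=(0.630246, 1.017993)
phase 4: p=0.3739, T=0.377, ωT=1.091189, cosh=1.656815, sinh=1.320997; start (x,ẋ)=(0.630246, 1.017993) → end (x,ẋ)=(1.263227, 2.666761)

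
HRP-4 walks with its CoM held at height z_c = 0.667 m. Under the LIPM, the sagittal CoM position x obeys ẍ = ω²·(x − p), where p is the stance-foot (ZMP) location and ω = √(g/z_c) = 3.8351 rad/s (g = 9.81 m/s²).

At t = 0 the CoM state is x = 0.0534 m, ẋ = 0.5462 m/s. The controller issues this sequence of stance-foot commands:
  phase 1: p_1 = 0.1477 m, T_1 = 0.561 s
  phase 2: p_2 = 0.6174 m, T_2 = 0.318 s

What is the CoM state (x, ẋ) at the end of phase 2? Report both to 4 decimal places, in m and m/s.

phase 1: p=0.1477, T=0.561, ωT=2.151491, cosh=4.356990, sinh=4.240679; start (x,ẋ)=(0.053400, 0.546200) → end (x,ẋ)=(0.340799, 0.846146)
phase 2: p=0.6174, T=0.318, ωT=1.219562, cosh=1.840532, sinh=1.545172; start (x,ẋ)=(0.340799, 0.846146) → end (x,ẋ)=(0.449222, -0.081748)

x = 0.4492, ẋ = -0.0817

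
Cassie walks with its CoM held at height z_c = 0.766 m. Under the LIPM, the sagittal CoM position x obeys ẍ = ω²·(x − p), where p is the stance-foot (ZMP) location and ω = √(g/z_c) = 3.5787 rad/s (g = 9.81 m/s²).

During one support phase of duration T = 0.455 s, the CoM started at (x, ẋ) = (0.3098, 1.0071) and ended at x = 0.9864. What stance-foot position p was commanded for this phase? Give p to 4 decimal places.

ωT = 3.5787·0.455 = 1.628309; cosh(ωT) = 2.645755, sinh(ωT) = 2.449494
x(T) = p + (x₀−p)·cosh(ωT) + (ẋ₀/ω)·sinh(ωT) ⇒ p·(1 − cosh) = x(T) − x₀·cosh − (ẋ₀/ω)·sinh
numerator   = 0.9864 − (0.3098)·2.645755 − (1.0071/3.5787)·2.449494 = -0.522579
denominator = 1 − 2.645755 = -1.645755
p = -0.522579 / -1.645755 = 0.3175

p = 0.3175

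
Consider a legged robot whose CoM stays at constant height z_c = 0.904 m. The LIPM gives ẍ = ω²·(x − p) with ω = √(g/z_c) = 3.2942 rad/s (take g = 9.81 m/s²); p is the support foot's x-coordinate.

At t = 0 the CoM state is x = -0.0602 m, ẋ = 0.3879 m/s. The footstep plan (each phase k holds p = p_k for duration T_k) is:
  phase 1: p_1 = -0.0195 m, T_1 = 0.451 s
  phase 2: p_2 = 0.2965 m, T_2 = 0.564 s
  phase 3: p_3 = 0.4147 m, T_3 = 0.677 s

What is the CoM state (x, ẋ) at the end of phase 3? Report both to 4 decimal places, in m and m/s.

phase 1: p=-0.0195, T=0.451, ωT=1.485684, cosh=2.322167, sinh=2.095820; start (x,ẋ)=(-0.060200, 0.387900) → end (x,ẋ)=(0.132776, 0.619774)
phase 2: p=0.2965, T=0.564, ωT=1.857929, cosh=3.283221, sinh=3.127225; start (x,ẋ)=(0.132776, 0.619774) → end (x,ẋ)=(0.347316, 0.348214)
phase 3: p=0.4147, T=0.677, ωT=2.230173, cosh=4.704494, sinh=4.596985; start (x,ẋ)=(0.347316, 0.348214) → end (x,ẋ)=(0.583617, 0.617748)

x = 0.5836, ẋ = 0.6177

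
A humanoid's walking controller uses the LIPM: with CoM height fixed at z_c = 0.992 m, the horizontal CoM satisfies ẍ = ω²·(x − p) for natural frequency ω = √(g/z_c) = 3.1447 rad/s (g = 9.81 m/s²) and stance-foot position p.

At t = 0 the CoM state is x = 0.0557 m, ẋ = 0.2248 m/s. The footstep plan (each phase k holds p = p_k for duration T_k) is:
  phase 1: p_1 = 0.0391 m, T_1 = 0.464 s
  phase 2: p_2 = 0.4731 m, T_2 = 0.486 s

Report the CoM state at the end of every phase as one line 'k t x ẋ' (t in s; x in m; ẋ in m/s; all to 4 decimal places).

1 0.4640 0.2222 0.6159
2 0.9500 0.2978 -0.2466

phase 1: p=0.0391, T=0.464, ωT=1.459141, cosh=2.267349, sinh=2.034913; start (x,ẋ)=(0.055700, 0.224800) → end (x,ẋ)=(0.222204, 0.615927)
phase 2: p=0.4731, T=0.486, ωT=1.528324, cosh=2.413672, sinh=2.196773; start (x,ẋ)=(0.222204, 0.615927) → end (x,ẋ)=(0.297784, -0.246590)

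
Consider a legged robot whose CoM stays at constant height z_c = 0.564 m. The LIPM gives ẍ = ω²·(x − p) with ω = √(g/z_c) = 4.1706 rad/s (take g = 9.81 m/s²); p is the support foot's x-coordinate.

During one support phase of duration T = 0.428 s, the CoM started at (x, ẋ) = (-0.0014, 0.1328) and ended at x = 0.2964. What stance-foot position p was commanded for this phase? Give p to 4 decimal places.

p = -0.1010

ωT = 4.1706·0.428 = 1.785017; cosh(ωT) = 3.063737, sinh(ωT) = 2.895943
x(T) = p + (x₀−p)·cosh(ωT) + (ẋ₀/ω)·sinh(ωT) ⇒ p·(1 − cosh) = x(T) − x₀·cosh − (ẋ₀/ω)·sinh
numerator   = 0.2964 − (-0.0014)·3.063737 − (0.1328/4.1706)·2.895943 = 0.208477
denominator = 1 − 3.063737 = -2.063737
p = 0.208477 / -2.063737 = -0.1010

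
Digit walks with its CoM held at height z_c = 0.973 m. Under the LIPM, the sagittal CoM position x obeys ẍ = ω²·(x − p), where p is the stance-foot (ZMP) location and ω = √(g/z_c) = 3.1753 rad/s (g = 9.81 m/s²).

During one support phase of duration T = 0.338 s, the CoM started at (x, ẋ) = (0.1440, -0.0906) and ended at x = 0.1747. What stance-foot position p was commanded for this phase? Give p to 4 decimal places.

ωT = 3.1753·0.338 = 1.073251; cosh(ωT) = 1.633385, sinh(ωT) = 1.291489
x(T) = p + (x₀−p)·cosh(ωT) + (ẋ₀/ω)·sinh(ωT) ⇒ p·(1 − cosh) = x(T) − x₀·cosh − (ẋ₀/ω)·sinh
numerator   = 0.1747 − (0.1440)·1.633385 − (-0.0906/3.1753)·1.291489 = -0.023658
denominator = 1 − 1.633385 = -0.633385
p = -0.023658 / -0.633385 = 0.0374

p = 0.0374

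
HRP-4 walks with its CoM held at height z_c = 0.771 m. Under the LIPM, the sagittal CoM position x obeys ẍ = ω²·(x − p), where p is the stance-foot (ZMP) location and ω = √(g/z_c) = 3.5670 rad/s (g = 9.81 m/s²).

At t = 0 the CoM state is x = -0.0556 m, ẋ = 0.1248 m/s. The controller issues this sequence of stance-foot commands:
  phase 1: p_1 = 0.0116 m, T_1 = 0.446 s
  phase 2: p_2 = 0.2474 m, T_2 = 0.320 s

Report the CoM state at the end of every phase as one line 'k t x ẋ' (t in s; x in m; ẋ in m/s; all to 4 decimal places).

phase 1: p=0.0116, T=0.446, ωT=1.590882, cosh=2.555911, sinh=2.352165; start (x,ẋ)=(-0.055600, 0.124800) → end (x,ẋ)=(-0.077861, -0.244842)
phase 2: p=0.2474, T=0.320, ωT=1.141440, cosh=1.725316, sinh=1.405958; start (x,ẋ)=(-0.077861, -0.244842) → end (x,ẋ)=(-0.410284, -2.053631)

1 0.4460 -0.0779 -0.2448
2 0.7660 -0.4103 -2.0536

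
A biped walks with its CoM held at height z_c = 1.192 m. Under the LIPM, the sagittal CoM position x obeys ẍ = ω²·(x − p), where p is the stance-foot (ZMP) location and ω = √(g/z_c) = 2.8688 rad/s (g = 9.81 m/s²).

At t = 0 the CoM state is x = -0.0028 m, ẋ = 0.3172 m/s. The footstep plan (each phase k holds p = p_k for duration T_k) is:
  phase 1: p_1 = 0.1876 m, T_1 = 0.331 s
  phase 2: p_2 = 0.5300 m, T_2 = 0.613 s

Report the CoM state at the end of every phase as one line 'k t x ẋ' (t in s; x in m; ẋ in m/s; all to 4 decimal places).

phase 1: p=0.1876, T=0.331, ωT=0.949573, cosh=1.485756, sinh=1.098850; start (x,ẋ)=(-0.002800, 0.317200) → end (x,ẋ)=(0.026211, -0.128931)
phase 2: p=0.5300, T=0.613, ωT=1.758574, cosh=2.988224, sinh=2.815933; start (x,ẋ)=(0.026211, -0.128931) → end (x,ẋ)=(-1.101991, -4.455062)

1 0.3310 0.0262 -0.1289
2 0.9440 -1.1020 -4.4551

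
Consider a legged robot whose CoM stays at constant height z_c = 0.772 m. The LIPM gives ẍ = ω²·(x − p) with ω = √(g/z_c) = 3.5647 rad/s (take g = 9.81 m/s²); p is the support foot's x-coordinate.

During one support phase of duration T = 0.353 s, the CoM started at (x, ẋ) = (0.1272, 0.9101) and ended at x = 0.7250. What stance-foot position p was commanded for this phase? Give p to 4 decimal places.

ωT = 3.5647·0.353 = 1.258339; cosh(ωT) = 1.901848, sinh(ωT) = 1.617723
x(T) = p + (x₀−p)·cosh(ωT) + (ẋ₀/ω)·sinh(ωT) ⇒ p·(1 − cosh) = x(T) − x₀·cosh − (ẋ₀/ω)·sinh
numerator   = 0.7250 − (0.1272)·1.901848 − (0.9101/3.5647)·1.617723 = 0.070066
denominator = 1 − 1.901848 = -0.901848
p = 0.070066 / -0.901848 = -0.0777

p = -0.0777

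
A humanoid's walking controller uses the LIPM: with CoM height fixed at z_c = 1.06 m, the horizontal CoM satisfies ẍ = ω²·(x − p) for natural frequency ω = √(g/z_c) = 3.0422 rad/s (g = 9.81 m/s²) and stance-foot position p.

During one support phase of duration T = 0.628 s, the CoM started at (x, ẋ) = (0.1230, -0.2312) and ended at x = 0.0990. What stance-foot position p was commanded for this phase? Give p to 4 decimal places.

ωT = 3.0422·0.628 = 1.910502; cosh(ωT) = 3.452242, sinh(ωT) = 3.304235
x(T) = p + (x₀−p)·cosh(ωT) + (ẋ₀/ω)·sinh(ωT) ⇒ p·(1 − cosh) = x(T) − x₀·cosh − (ẋ₀/ω)·sinh
numerator   = 0.0990 − (0.1230)·3.452242 − (-0.2312/3.0422)·3.304235 = -0.074512
denominator = 1 − 3.452242 = -2.452242
p = -0.074512 / -2.452242 = 0.0304

p = 0.0304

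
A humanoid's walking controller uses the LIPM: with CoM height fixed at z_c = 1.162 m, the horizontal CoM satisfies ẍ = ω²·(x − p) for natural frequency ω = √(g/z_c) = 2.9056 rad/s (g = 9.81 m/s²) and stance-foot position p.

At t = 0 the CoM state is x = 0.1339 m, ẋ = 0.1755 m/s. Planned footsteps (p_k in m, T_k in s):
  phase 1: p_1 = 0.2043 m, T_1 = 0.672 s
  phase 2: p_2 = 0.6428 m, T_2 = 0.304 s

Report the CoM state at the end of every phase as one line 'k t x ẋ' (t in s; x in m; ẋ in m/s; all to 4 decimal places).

1 0.6720 0.1598 -0.0754
2 0.9760 -0.0672 -1.5141

phase 1: p=0.2043, T=0.672, ωT=1.952563, cosh=3.594318, sinh=3.452408; start (x,ẋ)=(0.133900, 0.175500) → end (x,ẋ)=(0.159788, -0.075402)
phase 2: p=0.6428, T=0.304, ωT=0.883302, cosh=1.416145, sinh=1.002730; start (x,ẋ)=(0.159788, -0.075402) → end (x,ẋ)=(-0.067237, -1.514052)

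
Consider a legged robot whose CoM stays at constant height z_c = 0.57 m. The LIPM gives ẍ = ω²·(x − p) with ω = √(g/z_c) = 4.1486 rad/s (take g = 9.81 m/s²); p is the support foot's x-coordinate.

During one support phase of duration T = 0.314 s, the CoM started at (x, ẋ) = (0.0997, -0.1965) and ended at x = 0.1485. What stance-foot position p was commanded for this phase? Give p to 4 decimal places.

p = -0.0331

ωT = 4.1486·0.314 = 1.302660; cosh(ωT) = 1.975440, sinh(ωT) = 1.703632
x(T) = p + (x₀−p)·cosh(ωT) + (ẋ₀/ω)·sinh(ωT) ⇒ p·(1 − cosh) = x(T) − x₀·cosh − (ẋ₀/ω)·sinh
numerator   = 0.1485 − (0.0997)·1.975440 − (-0.1965/4.1486)·1.703632 = 0.032242
denominator = 1 − 1.975440 = -0.975440
p = 0.032242 / -0.975440 = -0.0331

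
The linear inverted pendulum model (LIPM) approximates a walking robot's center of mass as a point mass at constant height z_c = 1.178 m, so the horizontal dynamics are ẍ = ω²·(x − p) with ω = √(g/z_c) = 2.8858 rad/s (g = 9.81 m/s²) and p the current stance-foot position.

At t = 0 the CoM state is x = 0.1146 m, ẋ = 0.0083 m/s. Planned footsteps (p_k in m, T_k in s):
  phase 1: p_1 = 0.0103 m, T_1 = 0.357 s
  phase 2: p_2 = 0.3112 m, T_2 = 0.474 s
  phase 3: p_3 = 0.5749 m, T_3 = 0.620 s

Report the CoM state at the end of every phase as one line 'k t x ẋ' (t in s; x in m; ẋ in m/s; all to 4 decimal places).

phase 1: p=0.0103, T=0.357, ωT=1.030231, cosh=1.579318, sinh=1.222394; start (x,ẋ)=(0.114600, 0.008300) → end (x,ẋ)=(0.178539, 0.381035)
phase 2: p=0.3112, T=0.474, ωT=1.367869, cosh=2.090812, sinh=1.836163; start (x,ẋ)=(0.178539, 0.381035) → end (x,ẋ)=(0.276273, 0.093727)
phase 3: p=0.5749, T=0.620, ωT=1.789196, cosh=3.075867, sinh=2.908772; start (x,ẋ)=(0.276273, 0.093727) → end (x,ẋ)=(-0.249162, -2.218418)

1 0.3570 0.1785 0.3810
2 0.8310 0.2763 0.0937
3 1.4510 -0.2492 -2.2184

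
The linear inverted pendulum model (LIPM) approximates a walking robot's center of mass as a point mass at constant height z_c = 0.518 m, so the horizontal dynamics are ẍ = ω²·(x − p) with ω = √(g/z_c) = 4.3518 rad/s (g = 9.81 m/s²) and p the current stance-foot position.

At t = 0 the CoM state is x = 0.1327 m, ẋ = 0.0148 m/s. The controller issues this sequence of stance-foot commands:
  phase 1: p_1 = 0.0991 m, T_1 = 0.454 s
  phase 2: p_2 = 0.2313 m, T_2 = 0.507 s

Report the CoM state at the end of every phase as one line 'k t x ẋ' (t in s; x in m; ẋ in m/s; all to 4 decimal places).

1 0.4540 0.2346 0.5715
2 0.9610 0.8357 2.6916

phase 1: p=0.0991, T=0.454, ωT=1.975717, cosh=3.675226, sinh=3.536564; start (x,ẋ)=(0.132700, 0.014800) → end (x,ẋ)=(0.234615, 0.571511)
phase 2: p=0.2313, T=0.507, ωT=2.206363, cosh=4.596360, sinh=4.486259; start (x,ẋ)=(0.234615, 0.571511) → end (x,ẋ)=(0.835707, 2.691593)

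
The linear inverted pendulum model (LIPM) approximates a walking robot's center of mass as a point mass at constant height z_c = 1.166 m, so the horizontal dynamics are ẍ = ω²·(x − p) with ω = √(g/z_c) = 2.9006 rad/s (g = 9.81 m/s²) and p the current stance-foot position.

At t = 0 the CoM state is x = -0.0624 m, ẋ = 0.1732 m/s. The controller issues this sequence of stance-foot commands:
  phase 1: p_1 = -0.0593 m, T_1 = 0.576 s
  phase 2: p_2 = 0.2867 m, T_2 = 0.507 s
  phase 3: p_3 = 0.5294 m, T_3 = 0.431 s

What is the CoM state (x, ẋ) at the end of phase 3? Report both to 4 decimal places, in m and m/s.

phase 1: p=-0.0593, T=0.576, ωT=1.670746, cosh=2.752118, sinh=2.564012; start (x,ẋ)=(-0.062400, 0.173200) → end (x,ẋ)=(0.085270, 0.453612)
phase 2: p=0.2867, T=0.507, ωT=1.470604, cosh=2.290825, sinh=2.061039; start (x,ẋ)=(0.085270, 0.453612) → end (x,ẋ)=(0.147576, -0.165053)
phase 3: p=0.5294, T=0.431, ωT=1.250159, cosh=1.888678, sinh=1.602219; start (x,ẋ)=(0.147576, -0.165053) → end (x,ẋ)=(-0.282914, -2.086219)

x = -0.2829, ẋ = -2.0862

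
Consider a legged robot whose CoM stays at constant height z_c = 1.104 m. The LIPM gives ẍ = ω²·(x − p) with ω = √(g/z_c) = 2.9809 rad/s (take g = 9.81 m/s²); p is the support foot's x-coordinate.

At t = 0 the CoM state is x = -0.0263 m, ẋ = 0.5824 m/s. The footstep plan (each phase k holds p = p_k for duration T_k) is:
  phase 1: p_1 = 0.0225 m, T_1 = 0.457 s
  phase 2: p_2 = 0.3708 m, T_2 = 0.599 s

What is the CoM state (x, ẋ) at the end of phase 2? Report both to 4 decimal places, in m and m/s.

phase 1: p=0.0225, T=0.457, ωT=1.362271, cosh=2.080566, sinh=1.824487; start (x,ẋ)=(-0.026300, 0.582400) → end (x,ẋ)=(0.277432, 0.946317)
phase 2: p=0.3708, T=0.599, ωT=1.785559, cosh=3.065308, sinh=2.897605; start (x,ẋ)=(0.277432, 0.946317) → end (x,ẋ)=(1.004471, 2.094287)

x = 1.0045, ẋ = 2.0943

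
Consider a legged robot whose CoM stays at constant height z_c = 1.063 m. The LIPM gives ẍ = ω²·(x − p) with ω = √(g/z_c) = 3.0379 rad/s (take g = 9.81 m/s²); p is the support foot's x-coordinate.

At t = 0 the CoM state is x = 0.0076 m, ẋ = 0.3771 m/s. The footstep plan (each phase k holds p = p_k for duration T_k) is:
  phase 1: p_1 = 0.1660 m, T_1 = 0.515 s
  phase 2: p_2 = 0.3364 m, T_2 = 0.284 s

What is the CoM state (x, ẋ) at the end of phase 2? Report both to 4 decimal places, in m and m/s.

phase 1: p=0.1660, T=0.515, ωT=1.564519, cosh=2.494781, sinh=2.285592; start (x,ẋ)=(0.007600, 0.377100) → end (x,ẋ)=(0.054541, -0.159053)
phase 2: p=0.3364, T=0.284, ωT=0.862764, cosh=1.395847, sinh=0.973853; start (x,ẋ)=(0.054541, -0.159053) → end (x,ẋ)=(-0.108019, -1.055883)

x = -0.1080, ẋ = -1.0559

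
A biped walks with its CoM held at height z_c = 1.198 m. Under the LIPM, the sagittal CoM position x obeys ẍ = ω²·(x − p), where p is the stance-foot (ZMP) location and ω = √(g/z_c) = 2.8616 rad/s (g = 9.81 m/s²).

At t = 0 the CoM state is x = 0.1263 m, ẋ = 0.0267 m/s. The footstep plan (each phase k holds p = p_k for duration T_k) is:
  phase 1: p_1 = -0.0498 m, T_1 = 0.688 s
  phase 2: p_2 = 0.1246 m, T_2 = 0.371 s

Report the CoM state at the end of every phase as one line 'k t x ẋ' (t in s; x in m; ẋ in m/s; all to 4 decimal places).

1 0.6880 0.6259 1.8668
2 1.0590 1.7661 4.8470

phase 1: p=-0.0498, T=0.688, ωT=1.968781, cosh=3.650783, sinh=3.511156; start (x,ẋ)=(0.126300, 0.026700) → end (x,ẋ)=(0.625864, 1.866845)
phase 2: p=0.1246, T=0.371, ωT=1.061654, cosh=1.618516, sinh=1.272632; start (x,ẋ)=(0.625864, 1.866845) → end (x,ẋ)=(1.766140, 4.847002)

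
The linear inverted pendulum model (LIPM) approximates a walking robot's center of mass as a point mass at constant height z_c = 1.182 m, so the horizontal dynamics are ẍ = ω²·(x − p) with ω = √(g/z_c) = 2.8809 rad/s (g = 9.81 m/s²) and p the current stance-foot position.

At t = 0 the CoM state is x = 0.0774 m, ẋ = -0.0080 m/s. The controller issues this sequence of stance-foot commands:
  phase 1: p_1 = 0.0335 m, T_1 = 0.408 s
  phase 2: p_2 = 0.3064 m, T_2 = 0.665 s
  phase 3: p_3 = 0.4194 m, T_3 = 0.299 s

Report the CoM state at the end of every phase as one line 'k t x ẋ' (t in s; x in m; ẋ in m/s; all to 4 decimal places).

1 0.4080 0.1073 0.1711
2 1.0730 -0.1870 -1.3119
3 1.3720 -0.8688 -3.5274

phase 1: p=0.0335, T=0.408, ωT=1.175407, cosh=1.774078, sinh=1.465384; start (x,ẋ)=(0.077400, -0.008000) → end (x,ẋ)=(0.107313, 0.171137)
phase 2: p=0.3064, T=0.665, ωT=1.915799, cosh=3.469792, sinh=3.322568; start (x,ẋ)=(0.107313, 0.171137) → end (x,ẋ)=(-0.187018, -1.311851)
phase 3: p=0.4194, T=0.299, ωT=0.861389, cosh=1.394510, sinh=0.971935; start (x,ẋ)=(-0.187018, -1.311851) → end (x,ẋ)=(-0.868838, -3.527390)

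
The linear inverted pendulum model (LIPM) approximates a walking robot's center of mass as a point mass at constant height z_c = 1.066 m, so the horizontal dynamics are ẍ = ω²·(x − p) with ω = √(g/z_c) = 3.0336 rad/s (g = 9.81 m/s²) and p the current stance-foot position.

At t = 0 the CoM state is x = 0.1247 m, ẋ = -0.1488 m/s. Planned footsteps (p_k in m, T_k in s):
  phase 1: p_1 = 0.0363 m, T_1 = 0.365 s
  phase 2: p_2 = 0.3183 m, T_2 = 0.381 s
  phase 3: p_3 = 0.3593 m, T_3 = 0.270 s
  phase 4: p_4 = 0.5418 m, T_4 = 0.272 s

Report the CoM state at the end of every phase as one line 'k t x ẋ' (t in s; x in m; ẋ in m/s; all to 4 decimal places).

phase 1: p=0.0363, T=0.365, ωT=1.107264, cosh=1.678265, sinh=1.347803; start (x,ẋ)=(0.124700, -0.148800) → end (x,ẋ)=(0.118548, 0.111715)
phase 2: p=0.3183, T=0.381, ωT=1.155802, cosh=1.745687, sinh=1.430882; start (x,ẋ)=(0.118548, 0.111715) → end (x,ẋ)=(0.022289, -0.672049)
phase 3: p=0.3593, T=0.270, ωT=0.819072, cosh=1.354617, sinh=0.913777; start (x,ẋ)=(0.022289, -0.672049) → end (x,ẋ)=(-0.299654, -1.844575)
phase 4: p=0.5418, T=0.272, ωT=0.825139, cosh=1.360186, sinh=0.922012; start (x,ẋ)=(-0.299654, -1.844575) → end (x,ẋ)=(-1.163363, -4.862527)

1 0.3650 0.1185 0.1117
2 0.7460 0.0223 -0.6720
3 1.0160 -0.2997 -1.8446
4 1.2880 -1.1634 -4.8625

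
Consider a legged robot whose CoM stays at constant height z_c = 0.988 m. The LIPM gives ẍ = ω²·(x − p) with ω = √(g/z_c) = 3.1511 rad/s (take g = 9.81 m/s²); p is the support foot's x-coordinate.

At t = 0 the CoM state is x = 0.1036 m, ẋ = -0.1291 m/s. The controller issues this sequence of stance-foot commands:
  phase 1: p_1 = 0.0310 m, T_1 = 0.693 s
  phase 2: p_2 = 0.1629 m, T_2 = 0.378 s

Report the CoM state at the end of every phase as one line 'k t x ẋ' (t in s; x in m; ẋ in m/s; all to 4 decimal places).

phase 1: p=0.0310, T=0.693, ωT=2.183712, cosh=4.495915, sinh=4.383292; start (x,ẋ)=(0.103600, -0.129100) → end (x,ẋ)=(0.177821, 0.422343)
phase 2: p=0.1629, T=0.378, ωT=1.191116, cosh=1.797316, sinh=1.493434; start (x,ẋ)=(0.177821, 0.422343) → end (x,ẋ)=(0.389883, 0.829300)

1 0.6930 0.1778 0.4223
2 1.0710 0.3899 0.8293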